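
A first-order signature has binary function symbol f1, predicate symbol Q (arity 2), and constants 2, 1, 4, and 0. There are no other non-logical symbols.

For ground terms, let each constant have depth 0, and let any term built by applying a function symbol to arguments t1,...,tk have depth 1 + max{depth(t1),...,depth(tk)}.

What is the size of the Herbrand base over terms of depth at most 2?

163216

First count ground terms of depth ≤ 2.
Let N_k = |{terms of depth ≤ k}|. Then N_0 = 4 and N_k = 4 + N_{k-1}^2 for k ≥ 1 (one summand per function symbol, arity giving the exponent).
N_0 = 4
N_1 = 4 + 4^2 = 20
N_2 = 4 + 20^2 = 404
So |H| = 404.
For each predicate symbol, the number of ground atoms is |H| raised to its arity; summing:
  Q: 404^2 = 163216
Total ground atoms: 163216.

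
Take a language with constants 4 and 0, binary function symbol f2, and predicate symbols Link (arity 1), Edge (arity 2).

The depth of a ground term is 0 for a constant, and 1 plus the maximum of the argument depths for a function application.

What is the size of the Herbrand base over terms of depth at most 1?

42

First count ground terms of depth ≤ 1.
Write N_k for the number of ground terms of depth ≤ k. A term of depth ≤ k is either a constant or a function symbol applied to arguments of depth ≤ k−1, so N_k = 2 + N_{k-1}^2.
N_0 = 2
N_1 = 2 + 2^2 = 6
Explicitly: 4, 0, f2(4, 4), f2(4, 0), f2(0, 4), f2(0, 0).
So |H| = 6.
For each predicate symbol, the number of ground atoms is |H| raised to its arity; summing:
  Link: 6;  Edge: 6^2 = 36
Total ground atoms: 6 + 36 = 42.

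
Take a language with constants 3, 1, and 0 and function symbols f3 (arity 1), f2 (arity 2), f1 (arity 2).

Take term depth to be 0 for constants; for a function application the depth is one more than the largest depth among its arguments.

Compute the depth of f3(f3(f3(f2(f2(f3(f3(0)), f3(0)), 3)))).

7

depth(f3(0)) = 1 + depth(0) = 1 + 0 = 1
depth(f3(f3(0))) = 1 + depth(f3(0)) = 1 + 1 = 2
depth(f2(f3(f3(0)), f3(0))) = 1 + max(2, 1) = 3
depth(f2(f2(f3(f3(0)), f3(0)), 3)) = 1 + max(3, 0) = 4
depth(f3(f2(f2(f3(f3(0)), f3(0)), 3))) = 1 + depth(f2(f2(f3(f3(0)), f3(0)), 3)) = 1 + 4 = 5
depth(f3(f3(f2(f2(f3(f3(0)), f3(0)), 3)))) = 1 + depth(f3(f2(f2(f3(f3(0)), f3(0)), 3))) = 1 + 5 = 6
depth(f3(f3(f3(f2(f2(f3(f3(0)), f3(0)), 3))))) = 1 + depth(f3(f3(f2(f2(f3(f3(0)), f3(0)), 3)))) = 1 + 6 = 7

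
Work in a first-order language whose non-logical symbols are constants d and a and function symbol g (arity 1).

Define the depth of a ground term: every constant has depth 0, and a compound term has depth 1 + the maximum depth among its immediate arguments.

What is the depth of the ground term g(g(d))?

2

depth(g(d)) = 1 + depth(d) = 1 + 0 = 1
depth(g(g(d))) = 1 + depth(g(d)) = 1 + 1 = 2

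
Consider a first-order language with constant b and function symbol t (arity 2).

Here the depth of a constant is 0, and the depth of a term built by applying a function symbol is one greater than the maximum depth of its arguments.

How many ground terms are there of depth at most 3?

26

Let N_k = |{terms of depth ≤ k}|. Then N_0 = 1 and N_k = 1 + N_{k-1}^2 for k ≥ 1 (one summand per function symbol, arity giving the exponent).
N_0 = 1
N_1 = 1 + 1^2 = 2
N_2 = 1 + 2^2 = 5
N_3 = 1 + 5^2 = 26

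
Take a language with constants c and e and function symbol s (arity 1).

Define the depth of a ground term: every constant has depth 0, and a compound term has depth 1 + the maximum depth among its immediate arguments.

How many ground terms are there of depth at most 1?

4

Let N_k = |{terms of depth ≤ k}|. Then N_0 = 2 and N_k = 2 + N_{k-1} for k ≥ 1 (one summand per function symbol, arity giving the exponent).
N_0 = 2
N_1 = 2 + 2 = 4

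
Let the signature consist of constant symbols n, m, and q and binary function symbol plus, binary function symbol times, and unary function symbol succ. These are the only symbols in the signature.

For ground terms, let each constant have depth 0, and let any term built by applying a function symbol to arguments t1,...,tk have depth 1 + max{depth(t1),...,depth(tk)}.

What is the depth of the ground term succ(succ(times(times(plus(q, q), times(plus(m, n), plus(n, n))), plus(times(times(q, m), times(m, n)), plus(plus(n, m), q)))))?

6

depth(plus(q, q)) = 1 + max(0, 0) = 1
depth(plus(m, n)) = 1 + max(0, 0) = 1
depth(plus(n, n)) = 1 + max(0, 0) = 1
depth(times(plus(m, n), plus(n, n))) = 1 + max(1, 1) = 2
depth(times(plus(q, q), times(plus(m, n), plus(n, n)))) = 1 + max(1, 2) = 3
depth(times(q, m)) = 1 + max(0, 0) = 1
depth(times(m, n)) = 1 + max(0, 0) = 1
depth(times(times(q, m), times(m, n))) = 1 + max(1, 1) = 2
depth(plus(n, m)) = 1 + max(0, 0) = 1
depth(plus(plus(n, m), q)) = 1 + max(1, 0) = 2
depth(plus(times(times(q, m), times(m, n)), plus(plus(n, m), q))) = 1 + max(2, 2) = 3
depth(times(times(plus(q, q), times(plus(m, n), plus(n, n))), plus(times(times(q, m), times(m, n)), plus(plus(n, m), q)))) = 1 + max(3, 3) = 4
depth(succ(times(times(plus(q, q), times(plus(m, n), plus(n, n))), plus(times(times(q, m), times(m, n)), plus(plus(n, m), q))))) = 1 + depth(times(times(plus(q, q), times(plus(m, n), plus(n, n))), plus(times(times(q, m), times(m, n)), plus(plus(n, m), q)))) = 1 + 4 = 5
depth(succ(succ(times(times(plus(q, q), times(plus(m, n), plus(n, n))), plus(times(times(q, m), times(m, n)), plus(plus(n, m), q)))))) = 1 + depth(succ(times(times(plus(q, q), times(plus(m, n), plus(n, n))), plus(times(times(q, m), times(m, n)), plus(plus(n, m), q))))) = 1 + 5 = 6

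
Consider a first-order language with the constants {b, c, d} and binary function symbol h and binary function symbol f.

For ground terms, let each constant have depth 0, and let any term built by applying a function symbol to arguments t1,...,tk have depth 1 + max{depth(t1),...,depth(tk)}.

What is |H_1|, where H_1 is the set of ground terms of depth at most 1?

21

Let N_k count ground terms of depth at most k. Each non-constant term of depth ≤ k is some function symbol applied to depth-≤(k−1) arguments, giving N_k = 3 + N_{k-1}^2 + N_{k-1}^2.
N_0 = 3
N_1 = 3 + 3^2 + 3^2 = 21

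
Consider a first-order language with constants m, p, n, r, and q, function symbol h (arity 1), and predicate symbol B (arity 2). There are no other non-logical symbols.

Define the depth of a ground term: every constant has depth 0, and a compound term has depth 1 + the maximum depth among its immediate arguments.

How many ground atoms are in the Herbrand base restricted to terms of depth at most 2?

225

First count ground terms of depth ≤ 2.
Write N_k for the number of ground terms of depth ≤ k. A term of depth ≤ k is either a constant or a function symbol applied to arguments of depth ≤ k−1, so N_k = 5 + N_{k-1}.
N_0 = 5
N_1 = 5 + 5 = 10
N_2 = 5 + 10 = 15
So |H| = 15.
A ground atom is a predicate applied to a tuple of terms from H, so the count is the sum over predicates of |H|^arity:
  B: 15^2 = 225
Total ground atoms: 225.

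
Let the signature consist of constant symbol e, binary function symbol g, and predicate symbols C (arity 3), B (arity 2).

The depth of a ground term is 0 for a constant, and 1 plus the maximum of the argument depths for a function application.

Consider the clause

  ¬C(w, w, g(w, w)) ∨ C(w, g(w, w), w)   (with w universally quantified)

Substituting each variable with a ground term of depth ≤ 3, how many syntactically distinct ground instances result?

Ground terms of depth ≤ 3:
  Let N_k count ground terms of depth at most k. Each non-constant term of depth ≤ k is some function symbol applied to depth-≤(k−1) arguments, giving N_k = 1 + N_{k-1}^2.
  N_0 = 1
  N_1 = 1 + 1^2 = 2
  N_2 = 1 + 2^2 = 5
  N_3 = 1 + 5^2 = 26
So there are 26 ground terms available for substitution.
The variable w ranges independently over the available ground terms, and distinct assignments produce distinct instances.
Number of ground instances = 26.

26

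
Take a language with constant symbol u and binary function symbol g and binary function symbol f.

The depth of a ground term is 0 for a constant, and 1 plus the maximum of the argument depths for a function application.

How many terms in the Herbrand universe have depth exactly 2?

16

If N_k denotes the number of depth-≤k ground terms, the 1 constant gives N_0 = 1, and each function symbol of arity r contributes N_{k-1}^r new terms at level k: N_k = 1 + N_{k-1}^2 + N_{k-1}^2.
N_0 = 1
N_1 = 1 + 1^2 + 1^2 = 3
N_2 = 1 + 3^2 + 3^2 = 19
Terms of depth exactly 2: N_2 − N_1 = 19 − 3 = 16.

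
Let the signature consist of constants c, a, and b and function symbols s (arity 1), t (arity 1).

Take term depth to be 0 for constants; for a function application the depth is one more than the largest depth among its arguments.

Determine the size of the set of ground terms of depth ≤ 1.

9

Write N_k for the number of ground terms of depth ≤ k. A term of depth ≤ k is either a constant or a function symbol applied to arguments of depth ≤ k−1, so N_k = 3 + N_{k-1} + N_{k-1}.
N_0 = 3
N_1 = 3 + 3 + 3 = 9
Explicitly: c, a, b, s(c), s(a), s(b), t(c), t(a), t(b).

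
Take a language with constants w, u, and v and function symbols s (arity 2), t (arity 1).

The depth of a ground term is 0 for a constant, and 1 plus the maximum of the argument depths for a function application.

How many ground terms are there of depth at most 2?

243

Write N_k for the number of ground terms of depth ≤ k. A term of depth ≤ k is either a constant or a function symbol applied to arguments of depth ≤ k−1, so N_k = 3 + N_{k-1}^2 + N_{k-1}.
N_0 = 3
N_1 = 3 + 3^2 + 3 = 15
N_2 = 3 + 15^2 + 15 = 243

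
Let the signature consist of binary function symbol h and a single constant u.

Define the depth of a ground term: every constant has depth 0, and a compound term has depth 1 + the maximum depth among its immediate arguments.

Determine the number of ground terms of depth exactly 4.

If N_k denotes the number of depth-≤k ground terms, the 1 constant gives N_0 = 1, and each function symbol of arity r contributes N_{k-1}^r new terms at level k: N_k = 1 + N_{k-1}^2.
N_0 = 1
N_1 = 1 + 1^2 = 2
N_2 = 1 + 2^2 = 5
N_3 = 1 + 5^2 = 26
N_4 = 1 + 26^2 = 677
Terms of depth exactly 4: N_4 − N_3 = 677 − 26 = 651.

651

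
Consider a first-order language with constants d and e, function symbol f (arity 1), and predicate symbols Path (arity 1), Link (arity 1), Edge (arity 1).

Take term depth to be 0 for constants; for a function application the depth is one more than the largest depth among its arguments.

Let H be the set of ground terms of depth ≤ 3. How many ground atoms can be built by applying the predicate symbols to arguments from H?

First count ground terms of depth ≤ 3.
If N_k denotes the number of depth-≤k ground terms, the 2 constants give N_0 = 2, and each function symbol of arity r contributes N_{k-1}^r new terms at level k: N_k = 2 + N_{k-1}.
N_0 = 2
N_1 = 2 + 2 = 4
N_2 = 2 + 4 = 6
N_3 = 2 + 6 = 8
Explicitly: d, e, f(d), f(e), f(f(d)), f(f(e)), f(f(f(d))), f(f(f(e))).
So |H| = 8.
A ground atom is a predicate applied to a tuple of terms from H, so the count is the sum over predicates of |H|^arity:
  Path: 8;  Link: 8;  Edge: 8
Total ground atoms: 8 + 8 + 8 = 24.

24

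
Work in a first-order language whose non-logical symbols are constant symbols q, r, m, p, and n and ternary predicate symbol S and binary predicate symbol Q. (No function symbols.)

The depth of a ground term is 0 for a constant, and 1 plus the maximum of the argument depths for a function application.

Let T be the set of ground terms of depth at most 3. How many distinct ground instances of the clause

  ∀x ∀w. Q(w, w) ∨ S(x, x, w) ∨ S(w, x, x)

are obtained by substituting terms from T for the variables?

25

Ground terms of depth ≤ 3:
  With no function symbols every ground term is a constant, so there are exactly 5 ground terms at every depth bound.
  N_0 = 5
  N_1 = 5
  N_2 = 5
  N_3 = 5
  Explicitly: q, r, m, p, n.
So there are 5 ground terms available for substitution.
Each of x, w ranges independently over the available ground terms, and distinct assignments produce distinct instances.
Number of ground instances = 5^2 = 25.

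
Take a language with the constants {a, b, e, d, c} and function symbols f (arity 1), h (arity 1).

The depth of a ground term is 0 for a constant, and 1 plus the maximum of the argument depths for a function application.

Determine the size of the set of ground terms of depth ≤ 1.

15

Count level by level. With function symbols f/1, h/1, the terms of depth ≤ k are the 5 constants together with each function applied to depth-≤(k−1) tuples, so N_k = 5 + N_{k-1} + N_{k-1}.
N_0 = 5
N_1 = 5 + 5 + 5 = 15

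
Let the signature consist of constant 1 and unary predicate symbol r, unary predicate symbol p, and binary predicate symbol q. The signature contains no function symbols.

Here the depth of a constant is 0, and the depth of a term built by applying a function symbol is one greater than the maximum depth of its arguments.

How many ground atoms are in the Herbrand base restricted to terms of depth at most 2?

3

First count ground terms of depth ≤ 2.
With no function symbols every ground term is a constant, so there is exactly 1 ground term at every depth bound.
N_0 = 1
N_1 = 1
N_2 = 1
Explicitly: 1.
So |H| = 1.
For each predicate symbol, the number of ground atoms is |H| raised to its arity; summing:
  r: 1;  p: 1;  q: 1^2 = 1
Total ground atoms: 1 + 1 + 1 = 3.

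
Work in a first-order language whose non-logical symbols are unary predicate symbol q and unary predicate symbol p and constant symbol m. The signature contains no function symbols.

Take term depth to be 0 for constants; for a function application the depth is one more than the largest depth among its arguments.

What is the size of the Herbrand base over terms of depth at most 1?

First count ground terms of depth ≤ 1.
With no function symbols every ground term is a constant, so there is exactly 1 ground term at every depth bound.
N_0 = 1
N_1 = 1
So |H| = 1.
Each predicate of arity r yields |H|^r ground atoms (one per choice of an r-tuple from H):
  q: 1;  p: 1
Total ground atoms: 1 + 1 = 2.

2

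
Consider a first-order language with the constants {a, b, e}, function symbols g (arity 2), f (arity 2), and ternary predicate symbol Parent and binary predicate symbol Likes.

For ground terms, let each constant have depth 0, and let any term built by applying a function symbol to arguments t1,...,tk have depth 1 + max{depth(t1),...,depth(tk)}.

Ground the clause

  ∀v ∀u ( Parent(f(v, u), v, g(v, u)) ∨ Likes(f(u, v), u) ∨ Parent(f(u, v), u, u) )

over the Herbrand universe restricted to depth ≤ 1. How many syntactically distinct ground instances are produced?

441

Ground terms of depth ≤ 1:
  Write N_k for the number of ground terms of depth ≤ k. A term of depth ≤ k is either a constant or a function symbol applied to arguments of depth ≤ k−1, so N_k = 3 + N_{k-1}^2 + N_{k-1}^2.
  N_0 = 3
  N_1 = 3 + 3^2 + 3^2 = 21
So there are 21 ground terms available for substitution.
The body mentions every one of the 2 quantified variables; since ground terms form a free algebra, no two substitutions collapse to the same formula.
Number of ground instances = 21^2 = 441.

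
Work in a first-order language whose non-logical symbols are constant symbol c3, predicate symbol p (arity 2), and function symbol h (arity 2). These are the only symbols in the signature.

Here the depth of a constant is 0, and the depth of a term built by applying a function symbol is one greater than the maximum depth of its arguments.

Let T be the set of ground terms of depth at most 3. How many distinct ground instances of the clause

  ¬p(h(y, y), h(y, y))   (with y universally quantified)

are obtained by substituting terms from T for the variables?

Ground terms of depth ≤ 3:
  Let N_k = |{terms of depth ≤ k}|. Then N_0 = 1 and N_k = 1 + N_{k-1}^2 for k ≥ 1 (one summand per function symbol, arity giving the exponent).
  N_0 = 1
  N_1 = 1 + 1^2 = 2
  N_2 = 1 + 2^2 = 5
  N_3 = 1 + 5^2 = 26
So there are 26 ground terms available for substitution.
There is 1 variable to instantiate (y),  occurring in at least one literal, so different choices give different ground instances.
Number of ground instances = 26.

26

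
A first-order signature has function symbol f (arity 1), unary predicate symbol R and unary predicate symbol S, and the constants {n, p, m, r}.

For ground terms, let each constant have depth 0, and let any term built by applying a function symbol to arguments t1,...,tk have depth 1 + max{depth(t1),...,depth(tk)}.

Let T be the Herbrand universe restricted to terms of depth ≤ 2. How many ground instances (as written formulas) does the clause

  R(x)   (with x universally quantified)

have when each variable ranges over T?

Ground terms of depth ≤ 2:
  Write N_k for the number of ground terms of depth ≤ k. A term of depth ≤ k is either a constant or a function symbol applied to arguments of depth ≤ k−1, so N_k = 4 + N_{k-1}.
  N_0 = 4
  N_1 = 4 + 4 = 8
  N_2 = 4 + 8 = 12
  Explicitly: n, p, m, r, f(n), f(p), f(m), f(r), f(f(n)), f(f(p)), f(f(m)), f(f(r)).
So there are 12 ground terms available for substitution.
The body mentions the single quantified variable x; since ground terms form a free algebra, no two substitutions collapse to the same formula.
Number of ground instances = 12.

12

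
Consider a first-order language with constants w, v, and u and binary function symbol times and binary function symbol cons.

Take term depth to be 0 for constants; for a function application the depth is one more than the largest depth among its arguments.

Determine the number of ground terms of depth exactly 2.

If N_k denotes the number of depth-≤k ground terms, the 3 constants give N_0 = 3, and each function symbol of arity r contributes N_{k-1}^r new terms at level k: N_k = 3 + N_{k-1}^2 + N_{k-1}^2.
N_0 = 3
N_1 = 3 + 3^2 + 3^2 = 21
N_2 = 3 + 21^2 + 21^2 = 885
Terms of depth exactly 2: N_2 − N_1 = 885 − 21 = 864.

864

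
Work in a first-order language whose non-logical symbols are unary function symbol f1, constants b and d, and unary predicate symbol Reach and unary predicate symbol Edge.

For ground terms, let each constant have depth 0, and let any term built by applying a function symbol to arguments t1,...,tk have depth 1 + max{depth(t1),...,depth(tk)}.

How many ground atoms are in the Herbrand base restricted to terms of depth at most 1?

First count ground terms of depth ≤ 1.
Let N_k count ground terms of depth at most k. Each non-constant term of depth ≤ k is some function symbol applied to depth-≤(k−1) arguments, giving N_k = 2 + N_{k-1}.
N_0 = 2
N_1 = 2 + 2 = 4
Explicitly: b, d, f1(b), f1(d).
So |H| = 4.
Each predicate of arity r yields |H|^r ground atoms (one per choice of an r-tuple from H):
  Reach: 4;  Edge: 4
Total ground atoms: 4 + 4 = 8.

8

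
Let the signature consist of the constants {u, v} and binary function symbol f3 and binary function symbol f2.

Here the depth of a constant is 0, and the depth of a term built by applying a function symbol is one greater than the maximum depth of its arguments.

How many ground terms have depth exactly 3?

Let N_k = |{terms of depth ≤ k}|. Then N_0 = 2 and N_k = 2 + N_{k-1}^2 + N_{k-1}^2 for k ≥ 1 (one summand per function symbol, arity giving the exponent).
N_0 = 2
N_1 = 2 + 2^2 + 2^2 = 10
N_2 = 2 + 10^2 + 10^2 = 202
N_3 = 2 + 202^2 + 202^2 = 81610
Terms of depth exactly 3: N_3 − N_2 = 81610 − 202 = 81408.

81408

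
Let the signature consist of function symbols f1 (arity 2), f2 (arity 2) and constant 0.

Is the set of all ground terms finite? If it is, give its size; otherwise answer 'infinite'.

The signature has at least one function symbol (f1, arity 2) and at least one constant (0).
Iterating f1 gives infinitely many distinct ground terms: 0, f1(0, 0), f1(f1(0, 0), f1(0, 0)), ...
So the Herbrand universe is infinite.

infinite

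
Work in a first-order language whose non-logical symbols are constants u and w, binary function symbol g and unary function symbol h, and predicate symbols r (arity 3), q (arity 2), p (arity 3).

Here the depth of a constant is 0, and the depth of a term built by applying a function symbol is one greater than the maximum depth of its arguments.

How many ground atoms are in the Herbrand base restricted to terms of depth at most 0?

20

First count ground terms of depth ≤ 0.
Count level by level. With function symbols g/2, h/1, the terms of depth ≤ k are the 2 constants together with each function applied to depth-≤(k−1) tuples, so N_k = 2 + N_{k-1}^2 + N_{k-1}.
N_0 = 2
Explicitly: u, w.
So |H| = 2.
Each predicate of arity r yields |H|^r ground atoms (one per choice of an r-tuple from H):
  r: 2^3 = 8;  q: 2^2 = 4;  p: 2^3 = 8
Total ground atoms: 8 + 4 + 8 = 20.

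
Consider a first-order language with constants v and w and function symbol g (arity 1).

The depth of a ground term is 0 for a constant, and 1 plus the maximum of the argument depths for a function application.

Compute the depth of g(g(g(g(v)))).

4

depth(g(v)) = 1 + depth(v) = 1 + 0 = 1
depth(g(g(v))) = 1 + depth(g(v)) = 1 + 1 = 2
depth(g(g(g(v)))) = 1 + depth(g(g(v))) = 1 + 2 = 3
depth(g(g(g(g(v))))) = 1 + depth(g(g(g(v)))) = 1 + 3 = 4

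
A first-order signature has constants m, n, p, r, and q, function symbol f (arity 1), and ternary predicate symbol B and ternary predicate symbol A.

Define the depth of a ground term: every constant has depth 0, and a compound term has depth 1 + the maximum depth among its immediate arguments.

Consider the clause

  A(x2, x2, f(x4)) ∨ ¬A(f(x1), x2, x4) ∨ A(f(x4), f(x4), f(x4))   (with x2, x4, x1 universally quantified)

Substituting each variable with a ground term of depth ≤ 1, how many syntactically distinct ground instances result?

Ground terms of depth ≤ 1:
  Let N_k = |{terms of depth ≤ k}|. Then N_0 = 5 and N_k = 5 + N_{k-1} for k ≥ 1 (one summand per function symbol, arity giving the exponent).
  N_0 = 5
  N_1 = 5 + 5 = 10
  Explicitly: m, n, p, r, q, f(m), f(n), f(p), f(r), f(q).
So there are 10 ground terms available for substitution.
Each of x2, x4, x1 ranges independently over the available ground terms, and distinct assignments produce distinct instances.
Number of ground instances = 10^3 = 1000.

1000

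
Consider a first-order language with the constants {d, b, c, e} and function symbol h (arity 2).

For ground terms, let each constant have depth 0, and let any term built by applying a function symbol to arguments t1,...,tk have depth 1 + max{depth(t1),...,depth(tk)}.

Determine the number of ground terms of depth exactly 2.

Write N_k for the number of ground terms of depth ≤ k. A term of depth ≤ k is either a constant or a function symbol applied to arguments of depth ≤ k−1, so N_k = 4 + N_{k-1}^2.
N_0 = 4
N_1 = 4 + 4^2 = 20
N_2 = 4 + 20^2 = 404
Terms of depth exactly 2: N_2 − N_1 = 404 − 20 = 384.

384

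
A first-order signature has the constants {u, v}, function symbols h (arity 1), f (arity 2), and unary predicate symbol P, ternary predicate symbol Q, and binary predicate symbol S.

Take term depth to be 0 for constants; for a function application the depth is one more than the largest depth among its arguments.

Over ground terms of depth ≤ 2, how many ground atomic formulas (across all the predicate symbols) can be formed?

First count ground terms of depth ≤ 2.
Write N_k for the number of ground terms of depth ≤ k. A term of depth ≤ k is either a constant or a function symbol applied to arguments of depth ≤ k−1, so N_k = 2 + N_{k-1} + N_{k-1}^2.
N_0 = 2
N_1 = 2 + 2 + 2^2 = 8
N_2 = 2 + 8 + 8^2 = 74
So |H| = 74.
For each predicate symbol, the number of ground atoms is |H| raised to its arity; summing:
  P: 74;  Q: 74^3 = 405224;  S: 74^2 = 5476
Total ground atoms: 74 + 405224 + 5476 = 410774.

410774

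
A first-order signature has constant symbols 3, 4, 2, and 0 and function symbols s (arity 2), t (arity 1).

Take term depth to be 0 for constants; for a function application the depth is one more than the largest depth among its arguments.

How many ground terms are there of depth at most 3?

Count level by level. With function symbols s/2, t/1, the terms of depth ≤ k are the 4 constants together with each function applied to depth-≤(k−1) tuples, so N_k = 4 + N_{k-1}^2 + N_{k-1}.
N_0 = 4
N_1 = 4 + 4^2 + 4 = 24
N_2 = 4 + 24^2 + 24 = 604
N_3 = 4 + 604^2 + 604 = 365424

365424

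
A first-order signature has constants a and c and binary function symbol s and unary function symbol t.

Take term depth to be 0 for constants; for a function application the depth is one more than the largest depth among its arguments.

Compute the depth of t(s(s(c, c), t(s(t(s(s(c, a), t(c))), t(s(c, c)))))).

depth(s(c, c)) = 1 + max(0, 0) = 1
depth(s(c, a)) = 1 + max(0, 0) = 1
depth(t(c)) = 1 + depth(c) = 1 + 0 = 1
depth(s(s(c, a), t(c))) = 1 + max(1, 1) = 2
depth(t(s(s(c, a), t(c)))) = 1 + depth(s(s(c, a), t(c))) = 1 + 2 = 3
depth(t(s(c, c))) = 1 + depth(s(c, c)) = 1 + 1 = 2
depth(s(t(s(s(c, a), t(c))), t(s(c, c)))) = 1 + max(3, 2) = 4
depth(t(s(t(s(s(c, a), t(c))), t(s(c, c))))) = 1 + depth(s(t(s(s(c, a), t(c))), t(s(c, c)))) = 1 + 4 = 5
depth(s(s(c, c), t(s(t(s(s(c, a), t(c))), t(s(c, c)))))) = 1 + max(1, 5) = 6
depth(t(s(s(c, c), t(s(t(s(s(c, a), t(c))), t(s(c, c))))))) = 1 + depth(s(s(c, c), t(s(t(s(s(c, a), t(c))), t(s(c, c)))))) = 1 + 6 = 7

7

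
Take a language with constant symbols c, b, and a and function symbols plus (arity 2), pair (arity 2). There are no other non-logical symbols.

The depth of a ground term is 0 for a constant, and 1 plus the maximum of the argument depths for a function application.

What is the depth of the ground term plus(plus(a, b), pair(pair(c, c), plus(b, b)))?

3

depth(plus(a, b)) = 1 + max(0, 0) = 1
depth(pair(c, c)) = 1 + max(0, 0) = 1
depth(plus(b, b)) = 1 + max(0, 0) = 1
depth(pair(pair(c, c), plus(b, b))) = 1 + max(1, 1) = 2
depth(plus(plus(a, b), pair(pair(c, c), plus(b, b)))) = 1 + max(1, 2) = 3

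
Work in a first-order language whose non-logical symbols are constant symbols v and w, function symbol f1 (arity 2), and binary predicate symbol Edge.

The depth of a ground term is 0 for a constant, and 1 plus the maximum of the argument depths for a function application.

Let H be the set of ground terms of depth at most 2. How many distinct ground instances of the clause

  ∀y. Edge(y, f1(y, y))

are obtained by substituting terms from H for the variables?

Ground terms of depth ≤ 2:
  If N_k denotes the number of depth-≤k ground terms, the 2 constants give N_0 = 2, and each function symbol of arity r contributes N_{k-1}^r new terms at level k: N_k = 2 + N_{k-1}^2.
  N_0 = 2
  N_1 = 2 + 2^2 = 6
  N_2 = 2 + 6^2 = 38
So there are 38 ground terms available for substitution.
The variable y ranges independently over the available ground terms, and distinct assignments produce distinct instances.
Number of ground instances = 38.

38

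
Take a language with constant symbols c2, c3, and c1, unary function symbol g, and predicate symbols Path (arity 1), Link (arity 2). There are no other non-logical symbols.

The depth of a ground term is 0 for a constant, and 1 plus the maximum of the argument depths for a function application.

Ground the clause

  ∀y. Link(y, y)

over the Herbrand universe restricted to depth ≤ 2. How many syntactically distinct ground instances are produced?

9

Ground terms of depth ≤ 2:
  If N_k denotes the number of depth-≤k ground terms, the 3 constants give N_0 = 3, and each function symbol of arity r contributes N_{k-1}^r new terms at level k: N_k = 3 + N_{k-1}.
  N_0 = 3
  N_1 = 3 + 3 = 6
  N_2 = 3 + 6 = 9
  Explicitly: c2, c3, c1, g(c2), g(c3), g(c1), g(g(c2)), g(g(c3)), g(g(c1)).
So there are 9 ground terms available for substitution.
The body mentions the single quantified variable y; since ground terms form a free algebra, no two substitutions collapse to the same formula.
Number of ground instances = 9.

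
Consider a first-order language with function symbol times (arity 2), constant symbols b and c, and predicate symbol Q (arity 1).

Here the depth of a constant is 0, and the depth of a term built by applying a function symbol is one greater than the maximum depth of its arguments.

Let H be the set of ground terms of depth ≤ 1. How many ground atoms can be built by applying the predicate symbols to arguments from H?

First count ground terms of depth ≤ 1.
Count level by level. With function symbols times/2, the terms of depth ≤ k are the 2 constants together with each function applied to depth-≤(k−1) tuples, so N_k = 2 + N_{k-1}^2.
N_0 = 2
N_1 = 2 + 2^2 = 6
So |H| = 6.
Ground atoms are formed by filling each argument slot of a predicate with a term from H, so an r-ary predicate gives |H|^r atoms:
  Q: 6
Total ground atoms: 6.

6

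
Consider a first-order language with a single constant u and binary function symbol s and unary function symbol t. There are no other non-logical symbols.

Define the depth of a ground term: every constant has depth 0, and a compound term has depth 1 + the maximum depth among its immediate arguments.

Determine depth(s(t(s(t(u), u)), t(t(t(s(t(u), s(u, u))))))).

6

depth(t(u)) = 1 + depth(u) = 1 + 0 = 1
depth(s(t(u), u)) = 1 + max(1, 0) = 2
depth(t(s(t(u), u))) = 1 + depth(s(t(u), u)) = 1 + 2 = 3
depth(s(u, u)) = 1 + max(0, 0) = 1
depth(s(t(u), s(u, u))) = 1 + max(1, 1) = 2
depth(t(s(t(u), s(u, u)))) = 1 + depth(s(t(u), s(u, u))) = 1 + 2 = 3
depth(t(t(s(t(u), s(u, u))))) = 1 + depth(t(s(t(u), s(u, u)))) = 1 + 3 = 4
depth(t(t(t(s(t(u), s(u, u)))))) = 1 + depth(t(t(s(t(u), s(u, u))))) = 1 + 4 = 5
depth(s(t(s(t(u), u)), t(t(t(s(t(u), s(u, u))))))) = 1 + max(3, 5) = 6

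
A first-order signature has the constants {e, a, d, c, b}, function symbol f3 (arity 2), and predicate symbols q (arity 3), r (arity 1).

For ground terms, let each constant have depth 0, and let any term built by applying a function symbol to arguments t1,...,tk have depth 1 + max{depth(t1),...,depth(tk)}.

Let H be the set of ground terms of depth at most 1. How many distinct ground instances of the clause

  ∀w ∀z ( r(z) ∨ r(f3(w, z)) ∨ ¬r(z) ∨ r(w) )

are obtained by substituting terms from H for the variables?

Ground terms of depth ≤ 1:
  If N_k denotes the number of depth-≤k ground terms, the 5 constants give N_0 = 5, and each function symbol of arity r contributes N_{k-1}^r new terms at level k: N_k = 5 + N_{k-1}^2.
  N_0 = 5
  N_1 = 5 + 5^2 = 30
So there are 30 ground terms available for substitution.
There are 2 variables to instantiate (w, z), each occurring in at least one literal, so different choices give different ground instances.
Number of ground instances = 30^2 = 900.

900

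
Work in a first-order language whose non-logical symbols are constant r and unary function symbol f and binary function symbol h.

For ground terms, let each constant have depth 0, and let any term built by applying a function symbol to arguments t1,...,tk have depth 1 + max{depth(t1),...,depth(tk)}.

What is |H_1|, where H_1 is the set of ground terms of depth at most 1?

Let N_k = |{terms of depth ≤ k}|. Then N_0 = 1 and N_k = 1 + N_{k-1} + N_{k-1}^2 for k ≥ 1 (one summand per function symbol, arity giving the exponent).
N_0 = 1
N_1 = 1 + 1 + 1^2 = 3

3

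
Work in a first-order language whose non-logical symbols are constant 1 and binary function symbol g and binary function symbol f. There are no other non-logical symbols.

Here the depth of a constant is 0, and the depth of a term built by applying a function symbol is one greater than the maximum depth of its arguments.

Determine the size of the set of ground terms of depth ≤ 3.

723

Count level by level. With function symbols g/2, f/2, the terms of depth ≤ k are the 1 constant together with each function applied to depth-≤(k−1) tuples, so N_k = 1 + N_{k-1}^2 + N_{k-1}^2.
N_0 = 1
N_1 = 1 + 1^2 + 1^2 = 3
N_2 = 1 + 3^2 + 3^2 = 19
N_3 = 1 + 19^2 + 19^2 = 723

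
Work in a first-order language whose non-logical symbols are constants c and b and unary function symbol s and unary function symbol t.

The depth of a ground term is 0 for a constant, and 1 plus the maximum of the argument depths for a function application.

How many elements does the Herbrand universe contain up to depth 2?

If N_k denotes the number of depth-≤k ground terms, the 2 constants give N_0 = 2, and each function symbol of arity r contributes N_{k-1}^r new terms at level k: N_k = 2 + N_{k-1} + N_{k-1}.
N_0 = 2
N_1 = 2 + 2 + 2 = 6
N_2 = 2 + 6 + 6 = 14

14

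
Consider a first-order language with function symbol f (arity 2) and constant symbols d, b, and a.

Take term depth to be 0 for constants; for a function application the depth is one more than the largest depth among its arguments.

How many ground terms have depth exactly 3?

Count level by level. With function symbols f/2, the terms of depth ≤ k are the 3 constants together with each function applied to depth-≤(k−1) tuples, so N_k = 3 + N_{k-1}^2.
N_0 = 3
N_1 = 3 + 3^2 = 12
N_2 = 3 + 12^2 = 147
N_3 = 3 + 147^2 = 21612
Terms of depth exactly 3: N_3 − N_2 = 21612 − 147 = 21465.

21465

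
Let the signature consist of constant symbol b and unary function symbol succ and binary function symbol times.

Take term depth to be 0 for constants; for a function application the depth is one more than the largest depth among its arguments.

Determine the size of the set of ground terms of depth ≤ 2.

13

Let N_k count ground terms of depth at most k. Each non-constant term of depth ≤ k is some function symbol applied to depth-≤(k−1) arguments, giving N_k = 1 + N_{k-1} + N_{k-1}^2.
N_0 = 1
N_1 = 1 + 1 + 1^2 = 3
N_2 = 1 + 3 + 3^2 = 13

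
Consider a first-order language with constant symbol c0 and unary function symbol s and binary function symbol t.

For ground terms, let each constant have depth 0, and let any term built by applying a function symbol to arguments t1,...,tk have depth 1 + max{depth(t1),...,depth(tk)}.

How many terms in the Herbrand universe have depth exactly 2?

10

Write N_k for the number of ground terms of depth ≤ k. A term of depth ≤ k is either a constant or a function symbol applied to arguments of depth ≤ k−1, so N_k = 1 + N_{k-1} + N_{k-1}^2.
N_0 = 1
N_1 = 1 + 1 + 1^2 = 3
N_2 = 1 + 3 + 3^2 = 13
Terms of depth exactly 2: N_2 − N_1 = 13 − 3 = 10.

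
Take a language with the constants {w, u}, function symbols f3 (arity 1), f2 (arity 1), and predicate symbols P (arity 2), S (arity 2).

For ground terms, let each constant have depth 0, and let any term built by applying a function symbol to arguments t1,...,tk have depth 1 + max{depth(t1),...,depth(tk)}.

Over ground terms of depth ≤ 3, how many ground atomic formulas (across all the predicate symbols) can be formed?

First count ground terms of depth ≤ 3.
Count level by level. With function symbols f3/1, f2/1, the terms of depth ≤ k are the 2 constants together with each function applied to depth-≤(k−1) tuples, so N_k = 2 + N_{k-1} + N_{k-1}.
N_0 = 2
N_1 = 2 + 2 + 2 = 6
N_2 = 2 + 6 + 6 = 14
N_3 = 2 + 14 + 14 = 30
So |H| = 30.
For each predicate symbol, the number of ground atoms is |H| raised to its arity; summing:
  P: 30^2 = 900;  S: 30^2 = 900
Total ground atoms: 900 + 900 = 1800.

1800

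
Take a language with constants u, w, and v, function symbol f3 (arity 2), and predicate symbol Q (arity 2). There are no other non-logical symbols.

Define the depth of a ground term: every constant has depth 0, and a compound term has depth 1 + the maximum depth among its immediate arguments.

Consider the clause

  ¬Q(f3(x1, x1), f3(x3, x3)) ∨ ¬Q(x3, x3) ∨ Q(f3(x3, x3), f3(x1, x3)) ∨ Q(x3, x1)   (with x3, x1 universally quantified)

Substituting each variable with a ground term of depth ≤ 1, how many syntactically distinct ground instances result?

144

Ground terms of depth ≤ 1:
  Count level by level. With function symbols f3/2, the terms of depth ≤ k are the 3 constants together with each function applied to depth-≤(k−1) tuples, so N_k = 3 + N_{k-1}^2.
  N_0 = 3
  N_1 = 3 + 3^2 = 12
So there are 12 ground terms available for substitution.
The clause has 2 distinct variables (x3, x1), each appearing in the body. In the free term algebra distinct substitutions yield syntactically distinct ground instances.
Number of ground instances = 12^2 = 144.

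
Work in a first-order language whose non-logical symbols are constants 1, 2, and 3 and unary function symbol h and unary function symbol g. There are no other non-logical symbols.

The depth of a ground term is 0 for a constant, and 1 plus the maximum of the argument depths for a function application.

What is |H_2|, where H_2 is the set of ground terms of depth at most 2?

21

Let N_k count ground terms of depth at most k. Each non-constant term of depth ≤ k is some function symbol applied to depth-≤(k−1) arguments, giving N_k = 3 + N_{k-1} + N_{k-1}.
N_0 = 3
N_1 = 3 + 3 + 3 = 9
N_2 = 3 + 9 + 9 = 21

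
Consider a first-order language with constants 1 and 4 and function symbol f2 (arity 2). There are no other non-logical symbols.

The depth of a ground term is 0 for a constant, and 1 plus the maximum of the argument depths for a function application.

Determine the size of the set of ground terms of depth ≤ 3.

Count level by level. With function symbols f2/2, the terms of depth ≤ k are the 2 constants together with each function applied to depth-≤(k−1) tuples, so N_k = 2 + N_{k-1}^2.
N_0 = 2
N_1 = 2 + 2^2 = 6
N_2 = 2 + 6^2 = 38
N_3 = 2 + 38^2 = 1446

1446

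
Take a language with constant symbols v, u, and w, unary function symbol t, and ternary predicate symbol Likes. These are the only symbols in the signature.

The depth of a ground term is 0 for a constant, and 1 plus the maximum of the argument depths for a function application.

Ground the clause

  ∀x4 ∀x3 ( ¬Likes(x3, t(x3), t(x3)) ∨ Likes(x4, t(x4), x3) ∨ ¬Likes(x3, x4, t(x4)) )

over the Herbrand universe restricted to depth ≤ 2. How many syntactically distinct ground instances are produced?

Ground terms of depth ≤ 2:
  Let N_k count ground terms of depth at most k. Each non-constant term of depth ≤ k is some function symbol applied to depth-≤(k−1) arguments, giving N_k = 3 + N_{k-1}.
  N_0 = 3
  N_1 = 3 + 3 = 6
  N_2 = 3 + 6 = 9
So there are 9 ground terms available for substitution.
Each of x4, x3 ranges independently over the available ground terms, and distinct assignments produce distinct instances.
Number of ground instances = 9^2 = 81.

81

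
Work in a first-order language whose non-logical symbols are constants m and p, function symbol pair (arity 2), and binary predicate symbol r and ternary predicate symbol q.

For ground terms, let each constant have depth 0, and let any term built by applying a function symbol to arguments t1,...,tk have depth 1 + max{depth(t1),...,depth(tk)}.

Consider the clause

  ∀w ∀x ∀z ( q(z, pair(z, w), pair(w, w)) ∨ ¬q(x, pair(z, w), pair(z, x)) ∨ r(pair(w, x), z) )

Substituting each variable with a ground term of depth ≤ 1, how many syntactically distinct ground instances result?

Ground terms of depth ≤ 1:
  Write N_k for the number of ground terms of depth ≤ k. A term of depth ≤ k is either a constant or a function symbol applied to arguments of depth ≤ k−1, so N_k = 2 + N_{k-1}^2.
  N_0 = 2
  N_1 = 2 + 2^2 = 6
So there are 6 ground terms available for substitution.
The body mentions every one of the 3 quantified variables; since ground terms form a free algebra, no two substitutions collapse to the same formula.
Number of ground instances = 6^3 = 216.

216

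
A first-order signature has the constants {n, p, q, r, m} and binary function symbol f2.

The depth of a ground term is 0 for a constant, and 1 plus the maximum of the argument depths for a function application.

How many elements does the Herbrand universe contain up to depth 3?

Count level by level. With function symbols f2/2, the terms of depth ≤ k are the 5 constants together with each function applied to depth-≤(k−1) tuples, so N_k = 5 + N_{k-1}^2.
N_0 = 5
N_1 = 5 + 5^2 = 30
N_2 = 5 + 30^2 = 905
N_3 = 5 + 905^2 = 819030

819030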